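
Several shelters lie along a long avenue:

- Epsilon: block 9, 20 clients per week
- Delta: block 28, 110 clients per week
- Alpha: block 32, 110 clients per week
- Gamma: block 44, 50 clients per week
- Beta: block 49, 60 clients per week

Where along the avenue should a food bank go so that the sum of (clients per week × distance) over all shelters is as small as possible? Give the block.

For a sum of weighted absolute distances on a line, the optimum is the weighted median (not the mean). Total weight W = 350; half-weight = 175.
Sort by position and accumulate weight:
  block 9 (Epsilon, w=20) → cum 20
  block 28 (Delta, w=110) → cum 130
  block 32 (Alpha, w=110) → cum 240  ≥ 175 → median here
  block 44 (Gamma, w=50) → cum 290
  block 49 (Beta, w=60) → cum 350
Optimal location: block 32.

x = 32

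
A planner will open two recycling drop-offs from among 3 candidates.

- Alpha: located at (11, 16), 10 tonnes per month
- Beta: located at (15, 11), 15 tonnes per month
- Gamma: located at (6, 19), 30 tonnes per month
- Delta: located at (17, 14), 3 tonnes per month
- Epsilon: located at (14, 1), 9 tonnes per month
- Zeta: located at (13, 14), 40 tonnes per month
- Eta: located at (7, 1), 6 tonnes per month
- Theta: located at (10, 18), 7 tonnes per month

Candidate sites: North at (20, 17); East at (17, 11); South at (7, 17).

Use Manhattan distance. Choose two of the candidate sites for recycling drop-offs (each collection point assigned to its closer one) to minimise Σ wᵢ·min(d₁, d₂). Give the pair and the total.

{East, South}, total 700

Evaluate every pair (each demand assigned to the nearer of the two):
  {East, South}: total = 700
  {North, South}: total = 1005
  {North, East}: total = 1213
Best pair: {East, South} with total 700.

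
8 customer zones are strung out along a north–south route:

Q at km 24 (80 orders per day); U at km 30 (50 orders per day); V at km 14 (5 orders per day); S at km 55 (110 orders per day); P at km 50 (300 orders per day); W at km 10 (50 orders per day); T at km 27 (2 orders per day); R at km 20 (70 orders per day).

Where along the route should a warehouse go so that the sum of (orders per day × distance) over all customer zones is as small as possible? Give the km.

For a sum of weighted absolute distances on a line, the optimum is the weighted median (not the mean). Total weight W = 667; half-weight = 333.5.
Sort by position and accumulate weight:
  km 10 (W, w=50) → cum 50
  km 14 (V, w=5) → cum 55
  km 20 (R, w=70) → cum 125
  km 24 (Q, w=80) → cum 205
  km 27 (T, w=2) → cum 207
  km 30 (U, w=50) → cum 257
  km 50 (P, w=300) → cum 557  ≥ 333.5 → median here
  km 55 (S, w=110) → cum 667
Optimal location: km 50.

x = 50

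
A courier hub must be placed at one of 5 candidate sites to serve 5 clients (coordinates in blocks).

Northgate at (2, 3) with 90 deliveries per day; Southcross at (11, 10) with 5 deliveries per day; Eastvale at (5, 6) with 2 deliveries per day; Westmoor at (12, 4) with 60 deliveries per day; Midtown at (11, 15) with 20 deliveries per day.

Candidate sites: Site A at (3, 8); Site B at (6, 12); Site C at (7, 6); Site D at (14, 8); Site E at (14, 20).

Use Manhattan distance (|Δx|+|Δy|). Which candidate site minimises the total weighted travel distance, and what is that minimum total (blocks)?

Site C, total 1444 blocks

Total weighted distance at each candidate:
  Site A (3, 8): total = 1678
  Site B (6, 12): total = 2219
  Site C (7, 6): total = 1444
  Site D (14, 8): total = 2137
  Site E (14, 20): total = 3961
Minimum is at Site C with total 1444 blocks.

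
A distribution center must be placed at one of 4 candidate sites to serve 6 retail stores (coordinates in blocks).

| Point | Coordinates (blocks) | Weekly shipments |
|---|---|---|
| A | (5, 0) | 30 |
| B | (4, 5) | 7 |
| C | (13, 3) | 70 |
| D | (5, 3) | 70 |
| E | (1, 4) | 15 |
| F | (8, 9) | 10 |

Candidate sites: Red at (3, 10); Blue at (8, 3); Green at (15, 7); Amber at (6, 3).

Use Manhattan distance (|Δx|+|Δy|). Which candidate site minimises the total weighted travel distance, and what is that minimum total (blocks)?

Total weighted distance at each candidate:
  Red (3, 10): total = 2402
  Blue (8, 3): total = 962
  Green (15, 7): total = 2346
  Amber (6, 3): total = 878
Minimum is at Amber with total 878 blocks.

Amber, total 878 blocks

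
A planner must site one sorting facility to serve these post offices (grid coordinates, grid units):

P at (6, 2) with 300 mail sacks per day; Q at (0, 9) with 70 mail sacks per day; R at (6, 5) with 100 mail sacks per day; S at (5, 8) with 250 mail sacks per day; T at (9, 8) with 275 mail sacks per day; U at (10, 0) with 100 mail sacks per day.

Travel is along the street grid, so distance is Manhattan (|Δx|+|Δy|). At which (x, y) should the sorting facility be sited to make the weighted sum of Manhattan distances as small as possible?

(6, 8)

Manhattan distance separates: Σwᵢ(|x−xᵢ|+|y−yᵢ|) = Σwᵢ|x−xᵢ| + Σwᵢ|y−yᵢ|, so x and y are optimised independently as 1-D weighted medians.
Total weight W = 1095; half = 547.5.
x-coordinate, sorted with cumulative weight:
  x=0 (Q, w=70) cum 70
  x=5 (S, w=250) cum 320
  x=6 (P, w=300) cum 620  ← median
  x=6 (R, w=100) cum 720
  x=9 (T, w=275) cum 995
  x=10 (U, w=100) cum 1095
⇒ x* = 6
y-coordinate, sorted with cumulative weight:
  y=0 (U, w=100) cum 100
  y=2 (P, w=300) cum 400
  y=5 (R, w=100) cum 500
  y=8 (S, w=250) cum 750  ← median
  y=8 (T, w=275) cum 1025
  y=9 (Q, w=70) cum 1095
⇒ y* = 8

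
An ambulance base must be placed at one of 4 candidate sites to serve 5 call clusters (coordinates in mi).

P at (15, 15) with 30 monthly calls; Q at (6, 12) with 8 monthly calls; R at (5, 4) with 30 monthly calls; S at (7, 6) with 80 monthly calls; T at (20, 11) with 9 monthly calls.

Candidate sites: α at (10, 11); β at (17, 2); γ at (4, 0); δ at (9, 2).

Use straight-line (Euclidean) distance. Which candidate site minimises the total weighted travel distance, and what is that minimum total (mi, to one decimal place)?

Total weighted distance at each candidate:
  α (10, 11): total = 1039.6
  β (17, 2): total = 1825.5
  γ (4, 0): total = 1490.5
  δ (9, 2): total = 1132.9
Minimum is at α with total 1039.6 mi.

α, total 1039.6 mi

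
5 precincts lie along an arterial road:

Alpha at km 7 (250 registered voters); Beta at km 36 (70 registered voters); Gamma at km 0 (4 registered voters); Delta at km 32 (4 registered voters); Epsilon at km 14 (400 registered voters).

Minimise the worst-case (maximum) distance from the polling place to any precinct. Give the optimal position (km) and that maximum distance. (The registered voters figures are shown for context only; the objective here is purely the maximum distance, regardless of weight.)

The 1-center on a line is the midpoint of the two extreme points: leftmost at 0, rightmost at 36.
Optimal location = (0 + 36)/2 = 18; maximum distance = (36 − 0)/2 = 18.

location 18, max distance 18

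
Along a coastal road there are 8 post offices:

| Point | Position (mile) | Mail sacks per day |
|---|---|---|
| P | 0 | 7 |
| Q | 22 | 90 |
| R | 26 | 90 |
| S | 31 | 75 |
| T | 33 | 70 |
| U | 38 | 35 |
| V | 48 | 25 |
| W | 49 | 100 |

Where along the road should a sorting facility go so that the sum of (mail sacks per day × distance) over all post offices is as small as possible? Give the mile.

For a sum of weighted absolute distances on a line, the optimum is the weighted median (not the mean). Total weight W = 492; half-weight = 246.
Sort by position and accumulate weight:
  mile 0 (P, w=7) → cum 7
  mile 22 (Q, w=90) → cum 97
  mile 26 (R, w=90) → cum 187
  mile 31 (S, w=75) → cum 262  ≥ 246 → median here
  mile 33 (T, w=70) → cum 332
  mile 38 (U, w=35) → cum 367
  mile 48 (V, w=25) → cum 392
  mile 49 (W, w=100) → cum 492
Optimal location: mile 31.

x = 31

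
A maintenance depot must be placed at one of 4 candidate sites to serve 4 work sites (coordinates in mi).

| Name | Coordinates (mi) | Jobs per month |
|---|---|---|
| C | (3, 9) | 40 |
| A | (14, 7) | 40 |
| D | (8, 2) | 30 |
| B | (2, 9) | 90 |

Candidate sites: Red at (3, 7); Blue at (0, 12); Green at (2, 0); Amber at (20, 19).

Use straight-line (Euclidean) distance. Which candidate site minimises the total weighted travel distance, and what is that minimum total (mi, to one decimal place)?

Total weighted distance at each candidate:
  Red (3, 7): total = 933.4
  Blue (0, 12): total = 1473.0
  Green (2, 0): total = 1917.6
  Amber (20, 19): total = 3803.1
Minimum is at Red with total 933.4 mi.

Red, total 933.4 mi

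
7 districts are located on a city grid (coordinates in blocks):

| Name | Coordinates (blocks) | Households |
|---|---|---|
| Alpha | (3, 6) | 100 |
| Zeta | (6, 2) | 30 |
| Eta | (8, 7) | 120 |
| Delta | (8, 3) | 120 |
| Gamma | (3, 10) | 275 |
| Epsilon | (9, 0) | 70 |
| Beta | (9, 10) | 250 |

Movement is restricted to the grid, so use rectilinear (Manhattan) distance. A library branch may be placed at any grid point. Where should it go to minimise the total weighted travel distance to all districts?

(8, 10)

Manhattan distance separates: Σwᵢ(|x−xᵢ|+|y−yᵢ|) = Σwᵢ|x−xᵢ| + Σwᵢ|y−yᵢ|, so x and y are optimised independently as 1-D weighted medians.
Total weight W = 965; half = 482.5.
x-coordinate, sorted with cumulative weight:
  x=3 (Alpha, w=100) cum 100
  x=3 (Gamma, w=275) cum 375
  x=6 (Zeta, w=30) cum 405
  x=8 (Eta, w=120) cum 525  ← median
  x=8 (Delta, w=120) cum 645
  x=9 (Epsilon, w=70) cum 715
  x=9 (Beta, w=250) cum 965
⇒ x* = 8
y-coordinate, sorted with cumulative weight:
  y=0 (Epsilon, w=70) cum 70
  y=2 (Zeta, w=30) cum 100
  y=3 (Delta, w=120) cum 220
  y=6 (Alpha, w=100) cum 320
  y=7 (Eta, w=120) cum 440
  y=10 (Gamma, w=275) cum 715  ← median
  y=10 (Beta, w=250) cum 965
⇒ y* = 10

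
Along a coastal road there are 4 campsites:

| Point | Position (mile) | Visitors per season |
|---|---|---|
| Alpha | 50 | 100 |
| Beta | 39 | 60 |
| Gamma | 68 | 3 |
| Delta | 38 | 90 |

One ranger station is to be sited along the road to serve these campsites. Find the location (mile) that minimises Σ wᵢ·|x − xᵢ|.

For a sum of weighted absolute distances on a line, the optimum is the weighted median (not the mean). Total weight W = 253; half-weight = 126.5.
Sort by position and accumulate weight:
  mile 38 (Delta, w=90) → cum 90
  mile 39 (Beta, w=60) → cum 150  ≥ 126.5 → median here
  mile 50 (Alpha, w=100) → cum 250
  mile 68 (Gamma, w=3) → cum 253
Optimal location: mile 39.

x = 39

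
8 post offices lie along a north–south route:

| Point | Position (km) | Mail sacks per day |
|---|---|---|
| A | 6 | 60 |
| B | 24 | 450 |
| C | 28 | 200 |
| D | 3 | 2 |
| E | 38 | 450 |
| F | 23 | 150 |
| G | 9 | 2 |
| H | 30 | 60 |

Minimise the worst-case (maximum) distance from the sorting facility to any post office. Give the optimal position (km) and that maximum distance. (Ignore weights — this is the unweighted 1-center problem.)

location 20.5, max distance 17.5

The 1-center on a line is the midpoint of the two extreme points: leftmost at 3, rightmost at 38.
Optimal location = (3 + 38)/2 = 20.5; maximum distance = (38 − 3)/2 = 17.5.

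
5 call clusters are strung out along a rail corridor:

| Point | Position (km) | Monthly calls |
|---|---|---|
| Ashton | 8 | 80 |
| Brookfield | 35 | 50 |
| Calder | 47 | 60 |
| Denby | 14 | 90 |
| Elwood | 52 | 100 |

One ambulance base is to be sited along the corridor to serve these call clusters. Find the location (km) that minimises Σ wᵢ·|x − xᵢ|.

x = 35

For a sum of weighted absolute distances on a line, the optimum is the weighted median (not the mean). Total weight W = 380; half-weight = 190.
Sort by position and accumulate weight:
  km 8 (Ashton, w=80) → cum 80
  km 14 (Denby, w=90) → cum 170
  km 35 (Brookfield, w=50) → cum 220  ≥ 190 → median here
  km 47 (Calder, w=60) → cum 280
  km 52 (Elwood, w=100) → cum 380
Optimal location: km 35.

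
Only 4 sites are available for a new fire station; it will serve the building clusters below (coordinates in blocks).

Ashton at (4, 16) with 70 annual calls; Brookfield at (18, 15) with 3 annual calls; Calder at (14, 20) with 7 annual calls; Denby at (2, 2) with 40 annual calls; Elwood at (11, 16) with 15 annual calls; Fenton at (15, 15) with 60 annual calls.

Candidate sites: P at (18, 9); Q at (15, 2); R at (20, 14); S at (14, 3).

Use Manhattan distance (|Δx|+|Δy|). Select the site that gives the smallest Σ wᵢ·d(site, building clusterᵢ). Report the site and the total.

R, total 3078 blocks

Total weighted distance at each candidate:
  P (18, 9): total = 3263
  Q (15, 2): total = 3501
  R (20, 14): total = 3078
  S (14, 3): total = 3317
Minimum is at R with total 3078 blocks.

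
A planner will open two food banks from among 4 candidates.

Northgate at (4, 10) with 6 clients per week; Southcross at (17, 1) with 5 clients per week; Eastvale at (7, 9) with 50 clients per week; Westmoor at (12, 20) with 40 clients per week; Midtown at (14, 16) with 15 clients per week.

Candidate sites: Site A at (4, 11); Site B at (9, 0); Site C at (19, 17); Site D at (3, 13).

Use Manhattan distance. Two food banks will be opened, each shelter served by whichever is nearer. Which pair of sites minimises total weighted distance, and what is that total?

Evaluate every pair (each demand assigned to the nearer of the two):
  {Site A, Site C}: total = 836
  {Site C, Site D}: total = 1004
  {Site B, Site C}: total = 1175
  {Site A, Site B}: total = 1206
  {Site A, Site D}: total = 1221
  {Site B, Site D}: total = 1319
Best pair: {Site A, Site C} with total 836.

{Site A, Site C}, total 836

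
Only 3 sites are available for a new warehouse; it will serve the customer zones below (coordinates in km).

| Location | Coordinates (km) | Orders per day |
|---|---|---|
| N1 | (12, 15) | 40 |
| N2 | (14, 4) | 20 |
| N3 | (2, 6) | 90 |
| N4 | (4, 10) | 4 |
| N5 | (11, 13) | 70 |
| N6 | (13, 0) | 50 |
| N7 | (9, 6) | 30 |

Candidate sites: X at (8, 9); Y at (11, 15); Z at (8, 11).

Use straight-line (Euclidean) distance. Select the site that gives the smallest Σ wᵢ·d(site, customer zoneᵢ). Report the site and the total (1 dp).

X, total 2024.5 km

Total weighted distance at each candidate:
  X (8, 9): total = 2024.5
  Y (11, 15): total = 2621.2
  Z (8, 11): total = 2139.6
Minimum is at X with total 2024.5 km.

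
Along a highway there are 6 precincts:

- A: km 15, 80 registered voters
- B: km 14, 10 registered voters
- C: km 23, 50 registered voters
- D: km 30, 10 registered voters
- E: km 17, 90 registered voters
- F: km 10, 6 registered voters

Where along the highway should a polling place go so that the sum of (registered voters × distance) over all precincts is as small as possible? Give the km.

For a sum of weighted absolute distances on a line, the optimum is the weighted median (not the mean). Total weight W = 246; half-weight = 123.
Sort by position and accumulate weight:
  km 10 (F, w=6) → cum 6
  km 14 (B, w=10) → cum 16
  km 15 (A, w=80) → cum 96
  km 17 (E, w=90) → cum 186  ≥ 123 → median here
  km 23 (C, w=50) → cum 236
  km 30 (D, w=10) → cum 246
Optimal location: km 17.

x = 17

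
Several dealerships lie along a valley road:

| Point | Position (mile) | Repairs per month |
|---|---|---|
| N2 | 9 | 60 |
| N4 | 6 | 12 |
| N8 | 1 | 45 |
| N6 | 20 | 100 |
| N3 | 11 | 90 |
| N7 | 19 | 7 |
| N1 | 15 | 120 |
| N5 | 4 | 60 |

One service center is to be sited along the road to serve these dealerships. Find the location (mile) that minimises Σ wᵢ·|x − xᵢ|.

x = 11

For a sum of weighted absolute distances on a line, the optimum is the weighted median (not the mean). Total weight W = 494; half-weight = 247.
Sort by position and accumulate weight:
  mile 1 (N8, w=45) → cum 45
  mile 4 (N5, w=60) → cum 105
  mile 6 (N4, w=12) → cum 117
  mile 9 (N2, w=60) → cum 177
  mile 11 (N3, w=90) → cum 267  ≥ 247 → median here
  mile 15 (N1, w=120) → cum 387
  mile 19 (N7, w=7) → cum 394
  mile 20 (N6, w=100) → cum 494
Optimal location: mile 11.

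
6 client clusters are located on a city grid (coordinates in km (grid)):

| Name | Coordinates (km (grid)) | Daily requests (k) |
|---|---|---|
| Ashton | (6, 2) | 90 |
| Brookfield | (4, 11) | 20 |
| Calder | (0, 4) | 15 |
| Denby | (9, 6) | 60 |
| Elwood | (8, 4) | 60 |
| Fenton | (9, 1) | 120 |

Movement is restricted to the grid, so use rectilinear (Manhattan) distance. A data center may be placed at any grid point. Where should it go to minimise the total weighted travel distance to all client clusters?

(8, 2)

Manhattan distance separates: Σwᵢ(|x−xᵢ|+|y−yᵢ|) = Σwᵢ|x−xᵢ| + Σwᵢ|y−yᵢ|, so x and y are optimised independently as 1-D weighted medians.
Total weight W = 365; half = 182.5.
x-coordinate, sorted with cumulative weight:
  x=0 (Calder, w=15) cum 15
  x=4 (Brookfield, w=20) cum 35
  x=6 (Ashton, w=90) cum 125
  x=8 (Elwood, w=60) cum 185  ← median
  x=9 (Denby, w=60) cum 245
  x=9 (Fenton, w=120) cum 365
⇒ x* = 8
y-coordinate, sorted with cumulative weight:
  y=1 (Fenton, w=120) cum 120
  y=2 (Ashton, w=90) cum 210  ← median
  y=4 (Calder, w=15) cum 225
  y=4 (Elwood, w=60) cum 285
  y=6 (Denby, w=60) cum 345
  y=11 (Brookfield, w=20) cum 365
⇒ y* = 2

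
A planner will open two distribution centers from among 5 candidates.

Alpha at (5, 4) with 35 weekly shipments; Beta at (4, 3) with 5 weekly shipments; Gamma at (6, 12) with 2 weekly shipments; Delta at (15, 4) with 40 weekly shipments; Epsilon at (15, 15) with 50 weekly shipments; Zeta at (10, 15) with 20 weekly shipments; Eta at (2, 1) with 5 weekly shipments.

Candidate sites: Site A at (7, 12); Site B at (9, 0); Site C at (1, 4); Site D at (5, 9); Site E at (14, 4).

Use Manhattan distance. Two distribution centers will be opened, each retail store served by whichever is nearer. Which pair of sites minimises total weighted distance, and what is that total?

Evaluate every pair (each demand assigned to the nearer of the two):
  {Site D, Site E}: total = 1133
  {Site C, Site E}: total = 1146
  {Site A, Site E}: total = 1157
  {Site B, Site E}: total = 1330
  {Site A, Site C}: total = 1412
  {Site A, Site B}: total = 1432
  {Site A, Site D}: total = 1537
  {Site B, Site D}: total = 1678
  {Site C, Site D}: total = 1768
  {Site B, Site C}: total = 1976
Best pair: {Site D, Site E} with total 1133.

{Site D, Site E}, total 1133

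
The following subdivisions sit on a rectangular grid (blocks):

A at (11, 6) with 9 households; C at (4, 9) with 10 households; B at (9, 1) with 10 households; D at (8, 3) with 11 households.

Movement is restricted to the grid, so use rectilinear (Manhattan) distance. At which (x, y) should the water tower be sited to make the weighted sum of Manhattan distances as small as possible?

Manhattan distance separates: Σwᵢ(|x−xᵢ|+|y−yᵢ|) = Σwᵢ|x−xᵢ| + Σwᵢ|y−yᵢ|, so x and y are optimised independently as 1-D weighted medians.
Total weight W = 40; half = 20.
x-coordinate, sorted with cumulative weight:
  x=4 (C, w=10) cum 10
  x=8 (D, w=11) cum 21  ← median
  x=9 (B, w=10) cum 31
  x=11 (A, w=9) cum 40
⇒ x* = 8
y-coordinate, sorted with cumulative weight:
  y=1 (B, w=10) cum 10
  y=3 (D, w=11) cum 21  ← median
  y=6 (A, w=9) cum 30
  y=9 (C, w=10) cum 40
⇒ y* = 3

(8, 3)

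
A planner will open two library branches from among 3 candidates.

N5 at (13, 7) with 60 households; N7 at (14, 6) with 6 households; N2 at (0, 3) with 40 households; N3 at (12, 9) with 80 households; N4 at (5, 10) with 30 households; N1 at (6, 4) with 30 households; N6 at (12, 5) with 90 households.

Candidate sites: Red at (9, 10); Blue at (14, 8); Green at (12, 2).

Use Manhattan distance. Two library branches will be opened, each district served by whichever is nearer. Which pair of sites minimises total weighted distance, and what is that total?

Evaluate every pair (each demand assigned to the nearer of the two):
  {Blue, Green}: total = 1732
  {Red, Blue}: total = 1852
  {Red, Green}: total = 1866
Best pair: {Blue, Green} with total 1732.

{Blue, Green}, total 1732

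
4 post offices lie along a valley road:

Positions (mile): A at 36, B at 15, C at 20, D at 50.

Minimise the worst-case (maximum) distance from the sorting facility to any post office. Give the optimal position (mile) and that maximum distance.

The 1-center on a line is the midpoint of the two extreme points: leftmost at 15, rightmost at 50.
Optimal location = (15 + 50)/2 = 32.5; maximum distance = (50 − 15)/2 = 17.5.

location 32.5, max distance 17.5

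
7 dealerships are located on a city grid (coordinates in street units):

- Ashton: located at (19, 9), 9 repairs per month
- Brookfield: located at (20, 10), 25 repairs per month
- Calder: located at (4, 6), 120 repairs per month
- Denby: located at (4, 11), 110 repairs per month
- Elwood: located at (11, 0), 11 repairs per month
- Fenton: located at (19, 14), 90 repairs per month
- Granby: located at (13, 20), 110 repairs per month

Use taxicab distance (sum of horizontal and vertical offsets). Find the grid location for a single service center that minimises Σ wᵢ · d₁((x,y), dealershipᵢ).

Manhattan distance separates: Σwᵢ(|x−xᵢ|+|y−yᵢ|) = Σwᵢ|x−xᵢ| + Σwᵢ|y−yᵢ|, so x and y are optimised independently as 1-D weighted medians.
Total weight W = 475; half = 237.5.
x-coordinate, sorted with cumulative weight:
  x=4 (Calder, w=120) cum 120
  x=4 (Denby, w=110) cum 230
  x=11 (Elwood, w=11) cum 241  ← median
  x=13 (Granby, w=110) cum 351
  x=19 (Ashton, w=9) cum 360
  x=19 (Fenton, w=90) cum 450
  x=20 (Brookfield, w=25) cum 475
⇒ x* = 11
y-coordinate, sorted with cumulative weight:
  y=0 (Elwood, w=11) cum 11
  y=6 (Calder, w=120) cum 131
  y=9 (Ashton, w=9) cum 140
  y=10 (Brookfield, w=25) cum 165
  y=11 (Denby, w=110) cum 275  ← median
  y=14 (Fenton, w=90) cum 365
  y=20 (Granby, w=110) cum 475
⇒ y* = 11

(11, 11)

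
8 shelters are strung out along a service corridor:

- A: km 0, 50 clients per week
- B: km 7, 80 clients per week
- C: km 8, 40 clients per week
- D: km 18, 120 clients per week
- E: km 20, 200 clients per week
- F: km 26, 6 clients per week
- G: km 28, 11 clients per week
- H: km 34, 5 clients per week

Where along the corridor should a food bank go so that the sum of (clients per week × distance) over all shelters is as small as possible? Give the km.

x = 18

For a sum of weighted absolute distances on a line, the optimum is the weighted median (not the mean). Total weight W = 512; half-weight = 256.
Sort by position and accumulate weight:
  km 0 (A, w=50) → cum 50
  km 7 (B, w=80) → cum 130
  km 8 (C, w=40) → cum 170
  km 18 (D, w=120) → cum 290  ≥ 256 → median here
  km 20 (E, w=200) → cum 490
  km 26 (F, w=6) → cum 496
  km 28 (G, w=11) → cum 507
  km 34 (H, w=5) → cum 512
Optimal location: km 18.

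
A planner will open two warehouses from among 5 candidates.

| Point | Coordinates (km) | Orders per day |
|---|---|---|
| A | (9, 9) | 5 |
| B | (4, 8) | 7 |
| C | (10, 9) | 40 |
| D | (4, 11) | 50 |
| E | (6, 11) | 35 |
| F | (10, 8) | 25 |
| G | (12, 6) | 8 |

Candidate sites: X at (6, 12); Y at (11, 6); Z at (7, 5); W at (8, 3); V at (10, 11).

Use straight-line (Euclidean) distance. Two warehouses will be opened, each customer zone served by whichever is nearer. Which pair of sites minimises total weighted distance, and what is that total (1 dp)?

{X, Y}, total 386.5

Evaluate every pair (each demand assigned to the nearer of the two):
  {X, Y}: total = 386.5
  {X, V}: total = 387.4
  {X, Z}: total = 544.6
  {X, W}: total = 574.0
  {Y, V}: total = 642.0
  {Z, V}: total = 676.7
  {W, V}: total = 691.0
  {Y, Z}: total = 786.4
  {Y, W}: total = 930.8
  {Z, W}: total = 946.4
Best pair: {X, Y} with total 386.5.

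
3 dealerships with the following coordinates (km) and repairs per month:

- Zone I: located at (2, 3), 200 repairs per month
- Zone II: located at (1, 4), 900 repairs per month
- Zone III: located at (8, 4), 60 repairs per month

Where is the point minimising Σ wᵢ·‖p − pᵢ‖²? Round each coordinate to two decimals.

(1.53, 3.83)

The minimiser of Σwᵢ‖p−pᵢ‖² is the weighted centroid p* = (Σwᵢpᵢ)/(Σwᵢ).
Σwᵢ = 1160.
Σwᵢxᵢ = 200·2 + 900·1 + 60·8 = 1780.
Σwᵢyᵢ = 200·3 + 900·4 + 60·4 = 4440.
x* = 1780/1160 = 1.53, y* = 4440/1160 = 3.83.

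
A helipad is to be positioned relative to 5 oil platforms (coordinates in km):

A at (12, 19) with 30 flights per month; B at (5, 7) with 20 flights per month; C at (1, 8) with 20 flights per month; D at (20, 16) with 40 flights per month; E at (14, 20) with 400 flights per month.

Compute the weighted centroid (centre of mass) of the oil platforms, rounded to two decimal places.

The minimiser of Σwᵢ‖p−pᵢ‖² is the weighted centroid p* = (Σwᵢpᵢ)/(Σwᵢ).
Σwᵢ = 510.
Σwᵢxᵢ = 30·12 + 20·5 + 20·1 + 40·20 + 400·14 = 6880.
Σwᵢyᵢ = 30·19 + 20·7 + 20·8 + 40·16 + 400·20 = 9510.
x* = 6880/510 = 13.49, y* = 9510/510 = 18.65.

(13.49, 18.65)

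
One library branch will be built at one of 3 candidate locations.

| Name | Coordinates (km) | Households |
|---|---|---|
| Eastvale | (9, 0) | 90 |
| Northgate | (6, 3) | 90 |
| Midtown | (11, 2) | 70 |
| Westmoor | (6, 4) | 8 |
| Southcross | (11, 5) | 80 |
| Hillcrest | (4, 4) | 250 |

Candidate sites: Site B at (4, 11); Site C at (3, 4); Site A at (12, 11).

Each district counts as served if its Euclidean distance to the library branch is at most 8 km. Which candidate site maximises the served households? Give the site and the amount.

Site C, covering 438

Coverage radius r = 8 km; a point is covered iff (Δx)²+(Δy)² ≤ 8² = 64.
  Site B (4, 11): covers {Westmoor, Hillcrest} → 258
  Site C (3, 4): covers {Eastvale, Northgate, Westmoor, Hillcrest} → 438
  Site A (12, 11): covers {Southcross} → 80
Maximum coverage at Site C: 438 households.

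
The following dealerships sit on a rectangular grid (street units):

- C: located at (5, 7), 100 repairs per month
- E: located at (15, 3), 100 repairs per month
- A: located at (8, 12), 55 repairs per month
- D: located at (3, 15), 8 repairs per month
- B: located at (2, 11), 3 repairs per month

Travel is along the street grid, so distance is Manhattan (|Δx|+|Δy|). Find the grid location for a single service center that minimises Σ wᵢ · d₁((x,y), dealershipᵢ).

Manhattan distance separates: Σwᵢ(|x−xᵢ|+|y−yᵢ|) = Σwᵢ|x−xᵢ| + Σwᵢ|y−yᵢ|, so x and y are optimised independently as 1-D weighted medians.
Total weight W = 266; half = 133.
x-coordinate, sorted with cumulative weight:
  x=2 (B, w=3) cum 3
  x=3 (D, w=8) cum 11
  x=5 (C, w=100) cum 111
  x=8 (A, w=55) cum 166  ← median
  x=15 (E, w=100) cum 266
⇒ x* = 8
y-coordinate, sorted with cumulative weight:
  y=3 (E, w=100) cum 100
  y=7 (C, w=100) cum 200  ← median
  y=11 (B, w=3) cum 203
  y=12 (A, w=55) cum 258
  y=15 (D, w=8) cum 266
⇒ y* = 7

(8, 7)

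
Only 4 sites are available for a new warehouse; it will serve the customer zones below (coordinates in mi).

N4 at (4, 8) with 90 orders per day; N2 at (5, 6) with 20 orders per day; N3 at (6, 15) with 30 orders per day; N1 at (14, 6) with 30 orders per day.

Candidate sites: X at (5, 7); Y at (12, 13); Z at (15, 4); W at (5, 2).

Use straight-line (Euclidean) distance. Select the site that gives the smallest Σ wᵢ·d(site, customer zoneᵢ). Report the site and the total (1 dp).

X, total 660.8 mi

Total weighted distance at each candidate:
  X (5, 7): total = 660.8
  Y (12, 13): total = 1455.2
  Z (15, 4): total = 1750.8
  W (5, 2): total = 1314.1
Minimum is at X with total 660.8 mi.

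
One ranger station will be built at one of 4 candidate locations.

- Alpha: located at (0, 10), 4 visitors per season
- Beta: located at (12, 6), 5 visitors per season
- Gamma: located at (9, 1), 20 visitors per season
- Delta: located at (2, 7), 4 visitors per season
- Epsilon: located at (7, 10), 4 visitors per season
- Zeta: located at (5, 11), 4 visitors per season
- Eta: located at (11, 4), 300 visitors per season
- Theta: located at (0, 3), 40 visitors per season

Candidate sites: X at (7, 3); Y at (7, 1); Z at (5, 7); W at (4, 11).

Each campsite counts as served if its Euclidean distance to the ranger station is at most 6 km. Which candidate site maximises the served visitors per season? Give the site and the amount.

X, covering 325

Coverage radius r = 6 km; a point is covered iff (Δx)²+(Δy)² ≤ 6² = 36.
  X (7, 3): covers {Beta, Gamma, Eta} → 325
  Y (7, 1): covers {Gamma, Eta} → 320
  Z (5, 7): covers {Alpha, Delta, Epsilon, Zeta} → 16
  W (4, 11): covers {Alpha, Delta, Epsilon, Zeta} → 16
Maximum coverage at X: 325 visitors per season.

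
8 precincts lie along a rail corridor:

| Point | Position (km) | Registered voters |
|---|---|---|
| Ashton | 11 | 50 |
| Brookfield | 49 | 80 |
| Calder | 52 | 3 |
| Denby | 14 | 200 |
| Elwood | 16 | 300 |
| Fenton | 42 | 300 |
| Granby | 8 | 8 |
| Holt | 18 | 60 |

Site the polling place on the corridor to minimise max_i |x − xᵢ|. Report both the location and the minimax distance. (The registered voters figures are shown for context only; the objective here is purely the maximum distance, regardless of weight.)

The 1-center on a line is the midpoint of the two extreme points: leftmost at 8, rightmost at 52.
Optimal location = (8 + 52)/2 = 30; maximum distance = (52 − 8)/2 = 22.

location 30, max distance 22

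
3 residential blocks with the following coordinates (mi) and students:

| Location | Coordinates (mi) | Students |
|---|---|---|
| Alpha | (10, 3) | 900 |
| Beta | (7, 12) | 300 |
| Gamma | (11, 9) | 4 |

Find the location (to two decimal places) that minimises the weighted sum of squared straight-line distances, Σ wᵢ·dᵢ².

(9.26, 5.26)

The minimiser of Σwᵢ‖p−pᵢ‖² is the weighted centroid p* = (Σwᵢpᵢ)/(Σwᵢ).
Σwᵢ = 1204.
Σwᵢxᵢ = 900·10 + 300·7 + 4·11 = 11144.
Σwᵢyᵢ = 900·3 + 300·12 + 4·9 = 6336.
x* = 11144/1204 = 9.26, y* = 6336/1204 = 5.26.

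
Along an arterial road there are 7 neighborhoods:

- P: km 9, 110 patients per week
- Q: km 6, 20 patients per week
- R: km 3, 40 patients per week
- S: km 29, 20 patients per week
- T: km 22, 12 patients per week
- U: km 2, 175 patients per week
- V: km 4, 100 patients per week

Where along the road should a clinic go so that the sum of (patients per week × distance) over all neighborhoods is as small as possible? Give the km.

For a sum of weighted absolute distances on a line, the optimum is the weighted median (not the mean). Total weight W = 477; half-weight = 238.5.
Sort by position and accumulate weight:
  km 2 (U, w=175) → cum 175
  km 3 (R, w=40) → cum 215
  km 4 (V, w=100) → cum 315  ≥ 238.5 → median here
  km 6 (Q, w=20) → cum 335
  km 9 (P, w=110) → cum 445
  km 22 (T, w=12) → cum 457
  km 29 (S, w=20) → cum 477
Optimal location: km 4.

x = 4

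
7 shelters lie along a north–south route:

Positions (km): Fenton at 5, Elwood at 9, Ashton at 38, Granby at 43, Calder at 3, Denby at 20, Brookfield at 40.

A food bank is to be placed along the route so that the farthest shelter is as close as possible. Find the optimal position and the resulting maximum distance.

location 23, max distance 20

The 1-center on a line is the midpoint of the two extreme points: leftmost at 3, rightmost at 43.
Optimal location = (3 + 43)/2 = 23; maximum distance = (43 − 3)/2 = 20.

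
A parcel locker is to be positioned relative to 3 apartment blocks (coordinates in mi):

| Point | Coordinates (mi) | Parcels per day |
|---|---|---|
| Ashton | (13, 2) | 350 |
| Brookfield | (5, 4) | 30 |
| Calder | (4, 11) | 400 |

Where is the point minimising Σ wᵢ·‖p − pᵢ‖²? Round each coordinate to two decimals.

The minimiser of Σwᵢ‖p−pᵢ‖² is the weighted centroid p* = (Σwᵢpᵢ)/(Σwᵢ).
Σwᵢ = 780.
Σwᵢxᵢ = 350·13 + 30·5 + 400·4 = 6300.
Σwᵢyᵢ = 350·2 + 30·4 + 400·11 = 5220.
x* = 6300/780 = 8.08, y* = 5220/780 = 6.69.

(8.08, 6.69)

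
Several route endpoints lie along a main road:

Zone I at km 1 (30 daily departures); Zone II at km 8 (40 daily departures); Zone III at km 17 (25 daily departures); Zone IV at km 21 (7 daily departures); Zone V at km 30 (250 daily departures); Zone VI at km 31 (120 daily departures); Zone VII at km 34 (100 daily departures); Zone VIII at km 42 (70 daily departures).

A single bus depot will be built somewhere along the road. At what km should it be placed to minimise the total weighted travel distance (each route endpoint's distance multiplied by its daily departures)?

x = 30

For a sum of weighted absolute distances on a line, the optimum is the weighted median (not the mean). Total weight W = 642; half-weight = 321.
Sort by position and accumulate weight:
  km 1 (Zone I, w=30) → cum 30
  km 8 (Zone II, w=40) → cum 70
  km 17 (Zone III, w=25) → cum 95
  km 21 (Zone IV, w=7) → cum 102
  km 30 (Zone V, w=250) → cum 352  ≥ 321 → median here
  km 31 (Zone VI, w=120) → cum 472
  km 34 (Zone VII, w=100) → cum 572
  km 42 (Zone VIII, w=70) → cum 642
Optimal location: km 30.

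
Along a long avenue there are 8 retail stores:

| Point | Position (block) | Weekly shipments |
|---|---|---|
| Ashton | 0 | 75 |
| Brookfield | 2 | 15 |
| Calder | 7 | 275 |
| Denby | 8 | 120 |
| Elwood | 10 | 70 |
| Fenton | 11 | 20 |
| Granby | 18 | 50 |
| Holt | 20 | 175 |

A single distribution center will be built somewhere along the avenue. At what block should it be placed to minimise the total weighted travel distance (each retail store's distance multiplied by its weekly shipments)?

For a sum of weighted absolute distances on a line, the optimum is the weighted median (not the mean). Total weight W = 800; half-weight = 400.
Sort by position and accumulate weight:
  block 0 (Ashton, w=75) → cum 75
  block 2 (Brookfield, w=15) → cum 90
  block 7 (Calder, w=275) → cum 365
  block 8 (Denby, w=120) → cum 485  ≥ 400 → median here
  block 10 (Elwood, w=70) → cum 555
  block 11 (Fenton, w=20) → cum 575
  block 18 (Granby, w=50) → cum 625
  block 20 (Holt, w=175) → cum 800
Optimal location: block 8.

x = 8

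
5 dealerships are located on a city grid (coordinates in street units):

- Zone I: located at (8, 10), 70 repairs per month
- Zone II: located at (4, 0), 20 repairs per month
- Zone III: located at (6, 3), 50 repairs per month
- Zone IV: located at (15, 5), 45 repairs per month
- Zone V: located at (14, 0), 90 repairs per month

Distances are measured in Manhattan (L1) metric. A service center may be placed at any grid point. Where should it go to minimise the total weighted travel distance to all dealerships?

(8, 3)

Manhattan distance separates: Σwᵢ(|x−xᵢ|+|y−yᵢ|) = Σwᵢ|x−xᵢ| + Σwᵢ|y−yᵢ|, so x and y are optimised independently as 1-D weighted medians.
Total weight W = 275; half = 137.5.
x-coordinate, sorted with cumulative weight:
  x=4 (Zone II, w=20) cum 20
  x=6 (Zone III, w=50) cum 70
  x=8 (Zone I, w=70) cum 140  ← median
  x=14 (Zone V, w=90) cum 230
  x=15 (Zone IV, w=45) cum 275
⇒ x* = 8
y-coordinate, sorted with cumulative weight:
  y=0 (Zone II, w=20) cum 20
  y=0 (Zone V, w=90) cum 110
  y=3 (Zone III, w=50) cum 160  ← median
  y=5 (Zone IV, w=45) cum 205
  y=10 (Zone I, w=70) cum 275
⇒ y* = 3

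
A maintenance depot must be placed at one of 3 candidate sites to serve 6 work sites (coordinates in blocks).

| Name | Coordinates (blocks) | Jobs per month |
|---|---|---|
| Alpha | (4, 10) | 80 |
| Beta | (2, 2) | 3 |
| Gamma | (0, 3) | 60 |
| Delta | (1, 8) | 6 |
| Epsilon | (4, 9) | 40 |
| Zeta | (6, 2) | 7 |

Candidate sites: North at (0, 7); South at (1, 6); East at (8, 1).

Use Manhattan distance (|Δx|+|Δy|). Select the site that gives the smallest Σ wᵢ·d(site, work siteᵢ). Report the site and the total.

Total weighted distance at each candidate:
  North (0, 7): total = 1150
  South (1, 6): total = 1130
  East (8, 1): total = 2246
Minimum is at South with total 1130 blocks.

South, total 1130 blocks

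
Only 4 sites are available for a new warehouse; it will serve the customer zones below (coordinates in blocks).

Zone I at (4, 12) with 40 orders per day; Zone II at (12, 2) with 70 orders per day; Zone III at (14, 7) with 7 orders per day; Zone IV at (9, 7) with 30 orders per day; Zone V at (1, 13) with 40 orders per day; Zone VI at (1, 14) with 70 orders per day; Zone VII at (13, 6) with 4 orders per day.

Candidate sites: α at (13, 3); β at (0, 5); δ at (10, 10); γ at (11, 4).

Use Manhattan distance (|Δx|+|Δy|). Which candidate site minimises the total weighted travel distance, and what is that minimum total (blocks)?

δ, total 2607 blocks

Total weighted distance at each candidate:
  α (13, 3): total = 3637
  β (0, 5): total = 3048
  δ (10, 10): total = 2607
  γ (11, 4): total = 3178
Minimum is at δ with total 2607 blocks.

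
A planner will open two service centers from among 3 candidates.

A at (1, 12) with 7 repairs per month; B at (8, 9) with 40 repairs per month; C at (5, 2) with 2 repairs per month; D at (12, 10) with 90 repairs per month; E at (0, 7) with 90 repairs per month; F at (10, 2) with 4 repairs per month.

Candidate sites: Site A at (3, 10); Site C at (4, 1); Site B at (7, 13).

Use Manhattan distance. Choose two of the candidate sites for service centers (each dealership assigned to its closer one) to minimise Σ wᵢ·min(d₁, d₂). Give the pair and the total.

Evaluate every pair (each demand assigned to the nearer of the two):
  {Site A, Site B}: total = 1564
  {Site A, Site C}: total = 1650
  {Site C, Site B}: total = 1901
Best pair: {Site A, Site B} with total 1564.

{Site A, Site B}, total 1564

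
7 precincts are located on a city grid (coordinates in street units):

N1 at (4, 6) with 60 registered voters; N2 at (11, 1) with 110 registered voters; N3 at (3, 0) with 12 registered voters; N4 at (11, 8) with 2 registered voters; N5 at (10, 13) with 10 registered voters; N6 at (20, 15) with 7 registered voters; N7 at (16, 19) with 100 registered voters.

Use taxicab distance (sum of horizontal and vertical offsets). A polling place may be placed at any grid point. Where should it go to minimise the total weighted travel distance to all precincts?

(11, 6)

Manhattan distance separates: Σwᵢ(|x−xᵢ|+|y−yᵢ|) = Σwᵢ|x−xᵢ| + Σwᵢ|y−yᵢ|, so x and y are optimised independently as 1-D weighted medians.
Total weight W = 301; half = 150.5.
x-coordinate, sorted with cumulative weight:
  x=3 (N3, w=12) cum 12
  x=4 (N1, w=60) cum 72
  x=10 (N5, w=10) cum 82
  x=11 (N2, w=110) cum 192  ← median
  x=11 (N4, w=2) cum 194
  x=16 (N7, w=100) cum 294
  x=20 (N6, w=7) cum 301
⇒ x* = 11
y-coordinate, sorted with cumulative weight:
  y=0 (N3, w=12) cum 12
  y=1 (N2, w=110) cum 122
  y=6 (N1, w=60) cum 182  ← median
  y=8 (N4, w=2) cum 184
  y=13 (N5, w=10) cum 194
  y=15 (N6, w=7) cum 201
  y=19 (N7, w=100) cum 301
⇒ y* = 6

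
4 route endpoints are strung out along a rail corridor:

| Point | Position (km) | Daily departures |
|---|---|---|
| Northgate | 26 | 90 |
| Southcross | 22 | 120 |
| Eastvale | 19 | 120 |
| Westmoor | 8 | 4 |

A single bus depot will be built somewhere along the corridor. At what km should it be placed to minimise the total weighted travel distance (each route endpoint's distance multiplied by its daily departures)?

For a sum of weighted absolute distances on a line, the optimum is the weighted median (not the mean). Total weight W = 334; half-weight = 167.
Sort by position and accumulate weight:
  km 8 (Westmoor, w=4) → cum 4
  km 19 (Eastvale, w=120) → cum 124
  km 22 (Southcross, w=120) → cum 244  ≥ 167 → median here
  km 26 (Northgate, w=90) → cum 334
Optimal location: km 22.

x = 22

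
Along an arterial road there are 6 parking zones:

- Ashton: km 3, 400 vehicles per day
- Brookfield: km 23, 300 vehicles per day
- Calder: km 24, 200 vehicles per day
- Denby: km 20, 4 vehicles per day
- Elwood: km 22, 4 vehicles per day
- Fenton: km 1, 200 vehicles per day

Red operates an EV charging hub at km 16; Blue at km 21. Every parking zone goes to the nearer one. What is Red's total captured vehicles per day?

The indifferent point is the midpoint (16+21)/2 = 18.5; parking zones left of it (closer to Red at 16) go to Red, those right go to Blue.
  Fenton at 1 (w=200) → Red
  Ashton at 3 (w=400) → Red
  Denby at 20 (w=4) → Blue
  Elwood at 22 (w=4) → Blue
  Brookfield at 23 (w=300) → Blue
  Calder at 24 (w=200) → Blue
Red captures 600; Blue captures 508.

600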